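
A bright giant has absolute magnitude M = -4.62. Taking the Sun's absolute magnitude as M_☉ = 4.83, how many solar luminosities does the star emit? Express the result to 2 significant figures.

L/L_☉ ≈ 6000

M − M_☉ = -4.62 − 4.83 = -9.450
L/L_☉ = 10^(−0.4 (M − M_☉)) = 10^3.780 = 6026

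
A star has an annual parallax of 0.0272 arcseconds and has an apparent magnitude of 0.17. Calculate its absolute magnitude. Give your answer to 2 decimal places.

d = 1/p = 1/0.0272″ = 36.76 pc
5 log₁₀(d/10 pc) = 5 log₁₀(36.76) − 5 = 2.827
M = m − 5 log₁₀(d/10) = 0.17 − 2.827 = -2.657

M ≈ -2.66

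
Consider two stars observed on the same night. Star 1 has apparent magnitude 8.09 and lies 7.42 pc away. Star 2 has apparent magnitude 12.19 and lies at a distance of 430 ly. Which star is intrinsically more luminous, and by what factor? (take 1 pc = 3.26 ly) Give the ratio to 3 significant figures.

Star 2 is more luminous, by a factor of 7.24.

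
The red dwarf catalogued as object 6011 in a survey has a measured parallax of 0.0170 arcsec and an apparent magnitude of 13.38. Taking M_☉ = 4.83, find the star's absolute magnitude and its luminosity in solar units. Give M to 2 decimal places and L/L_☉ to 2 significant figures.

d = 1/p = 1/0.0170″ = 58.82 pc
M = m − 5 log₁₀ d + 5 = 13.38 − 5·1.7696 + 5 = 9.532
M − M_☉ = 9.532 − 4.83 = 4.702
L/L_☉ = 10^(−0.4 × 4.702) = 0.01316

M ≈ 9.53; L/L_☉ ≈ 0.013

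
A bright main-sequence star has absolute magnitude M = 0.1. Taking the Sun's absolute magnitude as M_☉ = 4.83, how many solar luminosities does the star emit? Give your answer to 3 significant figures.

L/L_☉ ≈ 78.0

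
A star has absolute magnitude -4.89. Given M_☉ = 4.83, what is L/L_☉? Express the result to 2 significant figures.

M − M_☉ = -4.89 − 4.83 = -9.720
L/L_☉ = 10^(−0.4 (M − M_☉)) = 10^3.888 = 7727

L/L_☉ ≈ 7700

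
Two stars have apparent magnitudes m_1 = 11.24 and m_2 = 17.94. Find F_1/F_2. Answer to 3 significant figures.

F_1/F_2 ≈ 479

Magnitude difference = -6.70
Flux ratio = 10^(−0.4 Δm) = 10^(−0.4 × -6.70) = 10^2.680 = 478.6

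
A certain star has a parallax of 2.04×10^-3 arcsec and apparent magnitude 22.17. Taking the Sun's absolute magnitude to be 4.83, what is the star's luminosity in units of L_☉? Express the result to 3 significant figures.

L/L_☉ ≈ 2.78×10^-4

d = 1/p = 1/2.04×10^-3″ = 490.2 pc
M = m − 5 log₁₀ d + 5 = 22.17 − 5·2.6904 + 5 = 13.718
M − M_☉ = 13.718 − 4.83 = 8.888
L/L_☉ = 10^(−0.4 × 8.888) = 2.784×10^-4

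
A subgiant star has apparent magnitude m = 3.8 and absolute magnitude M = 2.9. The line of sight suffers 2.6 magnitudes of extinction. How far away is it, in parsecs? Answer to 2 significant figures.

d ≈ 4.6 pc

m − M = 5 log₁₀(d/10 pc) + A  ⇒  3.8 − (2.9) − 2.6 = 5 log₁₀(d/10)
-1.700 = 5 log₁₀(d/10)
log₁₀ d = (m − M − A)/5 + 1 = 0.6600
d = 10^0.6600 = 4.571 pc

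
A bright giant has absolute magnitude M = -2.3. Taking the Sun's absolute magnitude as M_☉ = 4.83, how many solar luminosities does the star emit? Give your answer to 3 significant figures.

M − M_☉ = -2.3 − 4.83 = -7.130
L/L_☉ = 10^(−0.4 (M − M_☉)) = 10^2.852 = 711.2

L/L_☉ ≈ 711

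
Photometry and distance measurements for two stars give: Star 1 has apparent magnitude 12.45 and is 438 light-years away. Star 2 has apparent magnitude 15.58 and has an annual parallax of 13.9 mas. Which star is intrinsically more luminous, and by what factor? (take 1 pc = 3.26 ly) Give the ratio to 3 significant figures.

Star 1: d = 438 ly / 3.26 = 134.4 pc
Star 1: M = m − 5 log₁₀ d + 5 = 12.45 − 5·2.1283 + 5 = 6.809
Star 2: p = 13.9 mas = 0.0139″ → d = 1/p = 71.94 pc
Star 2: M = m − 5 log₁₀ d + 5 = 15.58 − 5·1.8570 + 5 = 11.295
ΔM = M_1 − M_2 = 6.809 − (11.295) = -4.486; smaller M is more luminous → Star 1.
L ratio = 10^(0.4 |ΔM|) = 10^1.795 = 62.31

Star 1 is more luminous, by a factor of 62.3.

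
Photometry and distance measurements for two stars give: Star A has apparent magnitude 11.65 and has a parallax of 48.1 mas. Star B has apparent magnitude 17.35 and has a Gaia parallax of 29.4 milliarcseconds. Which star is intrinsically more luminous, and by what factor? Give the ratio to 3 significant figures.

Star A is more luminous, by a factor of 71.2.

Star A: p = 48.1 mas = 0.0481″ → d = 1/p = 20.79 pc
Star A: M = m − 5 log₁₀ d + 5 = 11.65 − 5·1.3179 + 5 = 10.061
Star B: p = 29.4 mas = 0.0294″ → d = 1/p = 34.01 pc
Star B: M = m − 5 log₁₀ d + 5 = 17.35 − 5·1.5317 + 5 = 14.692
ΔM = M_A − M_B = 10.061 − (14.692) = -4.631; smaller M is more luminous → Star A.
L ratio = 10^(0.4 |ΔM|) = 10^1.852 = 71.19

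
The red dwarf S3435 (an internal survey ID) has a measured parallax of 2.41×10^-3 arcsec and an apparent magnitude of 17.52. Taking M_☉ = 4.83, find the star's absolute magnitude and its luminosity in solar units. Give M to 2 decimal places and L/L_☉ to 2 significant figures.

d = 1/p = 1/2.41×10^-3″ = 414.9 pc
M = m − 5 log₁₀ d + 5 = 17.52 − 5·2.6180 + 5 = 9.430
M − M_☉ = 9.430 − 4.83 = 4.600
L/L_☉ = 10^(−0.4 × 4.600) = 0.01445

M ≈ 9.43; L/L_☉ ≈ 0.014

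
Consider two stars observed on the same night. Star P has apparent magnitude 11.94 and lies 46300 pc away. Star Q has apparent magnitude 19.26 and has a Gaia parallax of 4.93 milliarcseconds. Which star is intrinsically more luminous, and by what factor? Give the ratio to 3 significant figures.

Star P: M = m − 5 log₁₀ d + 5 = 11.94 − 5·4.6656 + 5 = -6.388
Star Q: p = 4.93 mas = 4.93×10^-3″ → d = 1/p = 202.8 pc
Star Q: M = m − 5 log₁₀ d + 5 = 19.26 − 5·2.3072 + 5 = 12.724
ΔM = M_P − M_Q = -6.388 − (12.724) = -19.112; smaller M is more luminous → Star P.
L ratio = 10^(0.4 |ΔM|) = 10^7.645 = 4.414×10^7

Star P is more luminous, by a factor of 4.41×10^7.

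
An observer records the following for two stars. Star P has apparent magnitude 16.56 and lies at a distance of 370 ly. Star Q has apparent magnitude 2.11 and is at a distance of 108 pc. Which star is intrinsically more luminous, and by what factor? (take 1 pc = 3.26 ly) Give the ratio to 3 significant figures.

Star Q is more luminous, by a factor of 546000.

Star P: d = 370 ly / 3.26 = 113.5 pc
Star P: M = m − 5 log₁₀ d + 5 = 16.56 − 5·2.0550 + 5 = 11.285
Star Q: M = m − 5 log₁₀ d + 5 = 2.11 − 5·2.0334 + 5 = -3.057
ΔM = M_P − M_Q = 11.285 − (-3.057) = 14.342; smaller M is more luminous → Star Q.
L ratio = 10^(0.4 |ΔM|) = 10^5.737 = 545600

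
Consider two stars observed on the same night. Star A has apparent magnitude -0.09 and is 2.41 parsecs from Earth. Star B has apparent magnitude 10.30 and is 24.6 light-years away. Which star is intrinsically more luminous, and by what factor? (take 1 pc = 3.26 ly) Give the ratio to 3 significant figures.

Star A is more luminous, by a factor of 1460.

Star A: M = m − 5 log₁₀ d + 5 = -0.09 − 5·0.3820 + 5 = 3.000
Star B: d = 24.6 ly / 3.26 = 7.546 pc
Star B: M = m − 5 log₁₀ d + 5 = 10.30 − 5·0.8777 + 5 = 10.911
ΔM = M_A − M_B = 3.000 − (10.911) = -7.911; smaller M is more luminous → Star A.
L ratio = 10^(0.4 |ΔM|) = 10^3.165 = 1461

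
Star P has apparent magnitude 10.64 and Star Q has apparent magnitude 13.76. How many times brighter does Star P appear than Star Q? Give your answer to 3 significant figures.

17.7

Magnitude difference = -3.12
Flux ratio = 10^(−0.4 Δm) = 10^(−0.4 × -3.12) = 10^1.248 = 17.70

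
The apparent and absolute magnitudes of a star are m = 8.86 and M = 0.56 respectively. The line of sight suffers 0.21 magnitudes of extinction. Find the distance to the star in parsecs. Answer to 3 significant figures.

d ≈ 415 pc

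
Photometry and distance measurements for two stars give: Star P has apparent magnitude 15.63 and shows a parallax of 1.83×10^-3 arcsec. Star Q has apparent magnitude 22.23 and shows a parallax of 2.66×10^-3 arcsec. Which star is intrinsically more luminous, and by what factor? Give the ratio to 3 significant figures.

Star P: d = 1/p = 1/1.83×10^-3″ = 546.4 pc
Star P: M = m − 5 log₁₀ d + 5 = 15.63 − 5·2.7375 + 5 = 6.942
Star Q: d = 1/p = 1/2.66×10^-3″ = 375.9 pc
Star Q: M = m − 5 log₁₀ d + 5 = 22.23 − 5·2.5751 + 5 = 14.354
ΔM = M_P − M_Q = 6.942 − (14.354) = -7.412; smaller M is more luminous → Star P.
L ratio = 10^(0.4 |ΔM|) = 10^2.965 = 922.3

Star P is more luminous, by a factor of 922.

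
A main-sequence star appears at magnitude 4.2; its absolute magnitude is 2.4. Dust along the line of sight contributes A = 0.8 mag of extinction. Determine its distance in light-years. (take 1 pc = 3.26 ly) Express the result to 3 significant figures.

m − M = 5 log₁₀(d/10 pc) + A  ⇒  4.2 − (2.4) − 0.8 = 5 log₁₀(d/10)
1.000 = 5 log₁₀(d/10)
log₁₀ d = (m − M − A)/5 + 1 = 1.2000
d = 10^1.2000 = 15.85 pc
= 51.67 ly

d ≈ 51.7 ly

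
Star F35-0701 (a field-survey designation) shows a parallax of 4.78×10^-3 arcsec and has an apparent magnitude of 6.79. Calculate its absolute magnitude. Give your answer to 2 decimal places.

M ≈ 0.19

d = 1/p = 1/4.78×10^-3″ = 209.2 pc
5 log₁₀(d/10 pc) = 5 log₁₀(209.2) − 5 = 6.603
M = m − 5 log₁₀(d/10) = 6.79 − 6.603 = 0.187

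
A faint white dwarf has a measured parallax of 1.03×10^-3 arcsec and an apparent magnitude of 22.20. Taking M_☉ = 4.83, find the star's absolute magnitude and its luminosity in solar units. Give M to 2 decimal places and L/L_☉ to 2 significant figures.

d = 1/p = 1/1.03×10^-3″ = 970.9 pc
M = m − 5 log₁₀ d + 5 = 22.20 − 5·2.9872 + 5 = 12.264
M − M_☉ = 12.264 − 4.83 = 7.434
L/L_☉ = 10^(−0.4 × 7.434) = 1.062×10^-3

M ≈ 12.26; L/L_☉ ≈ 1.1×10^-3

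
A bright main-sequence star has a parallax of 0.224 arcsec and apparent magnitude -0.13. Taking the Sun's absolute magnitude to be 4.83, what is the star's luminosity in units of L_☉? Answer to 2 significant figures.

d = 1/p = 1/0.224″ = 4.464 pc
M = m − 5 log₁₀ d + 5 = -0.13 − 5·0.6498 + 5 = 1.621
M − M_☉ = 1.621 − 4.83 = -3.209
L/L_☉ = 10^(−0.4 × -3.209) = 19.21

L/L_☉ ≈ 19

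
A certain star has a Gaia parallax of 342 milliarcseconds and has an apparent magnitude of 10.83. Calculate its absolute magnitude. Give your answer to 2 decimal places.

p = 342 mas = 0.342″ → d = 1/p = 2.924 pc
5 log₁₀(d/10 pc) = 5 log₁₀(2.924) − 5 = -2.670
M = m − 5 log₁₀(d/10) = 10.83 + 2.670 = 13.500

M ≈ 13.50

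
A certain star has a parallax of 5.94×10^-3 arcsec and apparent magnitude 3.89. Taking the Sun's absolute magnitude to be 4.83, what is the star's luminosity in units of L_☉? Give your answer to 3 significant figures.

L/L_☉ ≈ 674

d = 1/p = 1/5.94×10^-3″ = 168.4 pc
M = m − 5 log₁₀ d + 5 = 3.89 − 5·2.2262 + 5 = -2.241
M − M_☉ = -2.241 − 4.83 = -7.071
L/L_☉ = 10^(−0.4 × -7.071) = 673.6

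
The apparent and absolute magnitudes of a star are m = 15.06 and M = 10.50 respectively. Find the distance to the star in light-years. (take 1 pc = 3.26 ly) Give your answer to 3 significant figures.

Distance modulus: m − M = 15.06 − (10.50) = 4.560
m − M = 5 log₁₀ d − 5
log₁₀ d = (m − M)/5 + 1 = 1.9120
d = 10^1.9120 = 81.66 pc
= 266.2 ly

d ≈ 266 ly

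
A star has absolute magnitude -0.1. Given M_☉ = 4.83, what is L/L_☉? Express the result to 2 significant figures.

L/L_☉ ≈ 94

M − M_☉ = -0.1 − 4.83 = -4.930
L/L_☉ = 10^(−0.4 (M − M_☉)) = 10^1.972 = 93.76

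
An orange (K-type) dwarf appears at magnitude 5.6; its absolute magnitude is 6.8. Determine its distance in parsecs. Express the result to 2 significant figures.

d ≈ 5.8 pc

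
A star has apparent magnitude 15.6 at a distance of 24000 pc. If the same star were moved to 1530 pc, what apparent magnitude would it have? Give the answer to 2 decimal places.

m ≈ 9.62

Flux ∝ 1/d², so Δm = 5 log₁₀(d₂/d₁) = 5 log₁₀(1530/24000) = -5.978
m₂ = m₁ + Δm = 15.6 + (-5.978) = 9.622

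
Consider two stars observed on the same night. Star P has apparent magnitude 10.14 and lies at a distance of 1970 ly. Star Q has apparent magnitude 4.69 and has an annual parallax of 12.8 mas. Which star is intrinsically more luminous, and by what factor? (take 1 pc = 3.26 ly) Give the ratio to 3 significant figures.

Star Q is more luminous, by a factor of 2.53.

Star P: d = 1970 ly / 3.26 = 604.3 pc
Star P: M = m − 5 log₁₀ d + 5 = 10.14 − 5·2.7812 + 5 = 1.234
Star Q: p = 12.8 mas = 0.0128″ → d = 1/p = 78.12 pc
Star Q: M = m − 5 log₁₀ d + 5 = 4.69 − 5·1.8928 + 5 = 0.226
ΔM = M_P − M_Q = 1.234 − (0.226) = 1.008; smaller M is more luminous → Star Q.
L ratio = 10^(0.4 |ΔM|) = 10^0.403 = 2.530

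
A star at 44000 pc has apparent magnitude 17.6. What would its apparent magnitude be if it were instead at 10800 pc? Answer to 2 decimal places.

Flux ∝ 1/d², so Δm = 5 log₁₀(d₂/d₁) = 5 log₁₀(10800/44000) = -3.050
m₂ = m₁ + Δm = 17.6 + (-3.050) = 14.550

m ≈ 14.55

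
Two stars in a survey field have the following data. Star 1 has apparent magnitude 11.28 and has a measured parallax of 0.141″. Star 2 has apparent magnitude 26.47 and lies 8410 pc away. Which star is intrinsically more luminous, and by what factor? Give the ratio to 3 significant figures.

Star 1: d = 1/p = 1/0.141″ = 7.092 pc
Star 1: M = m − 5 log₁₀ d + 5 = 11.28 − 5·0.8508 + 5 = 12.026
Star 2: M = m − 5 log₁₀ d + 5 = 26.47 − 5·3.9248 + 5 = 11.846
ΔM = M_1 − M_2 = 12.026 − (11.846) = 0.180; smaller M is more luminous → Star 2.
L ratio = 10^(0.4 |ΔM|) = 10^0.072 = 1.180

Star 2 is more luminous, by a factor of 1.18.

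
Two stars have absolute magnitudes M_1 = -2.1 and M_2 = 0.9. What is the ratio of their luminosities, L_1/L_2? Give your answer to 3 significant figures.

ΔM = M_1 − M_2 = -3.0
L_1/L_2 = 10^(−0.4 ΔM) = 10^1.200 = 15.85

L_1/L_2 ≈ 15.8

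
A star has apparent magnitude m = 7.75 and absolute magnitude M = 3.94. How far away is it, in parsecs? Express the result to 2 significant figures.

d ≈ 58 pc

Distance modulus: m − M = 7.75 − (3.94) = 3.810
m − M = 5 log₁₀ d − 5
log₁₀ d = (m − M)/5 + 1 = 1.7620
d = 10^1.7620 = 57.81 pc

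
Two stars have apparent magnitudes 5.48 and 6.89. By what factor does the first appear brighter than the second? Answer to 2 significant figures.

Magnitude difference = -1.41
Flux ratio = 10^(−0.4 Δm) = 10^(−0.4 × -1.41) = 10^0.564 = 3.664

3.7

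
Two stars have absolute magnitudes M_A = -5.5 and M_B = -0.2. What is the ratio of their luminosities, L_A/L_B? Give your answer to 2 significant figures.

L_A/L_B ≈ 130

ΔM = M_A − M_B = -5.3
L_A/L_B = 10^(−0.4 ΔM) = 10^2.120 = 131.8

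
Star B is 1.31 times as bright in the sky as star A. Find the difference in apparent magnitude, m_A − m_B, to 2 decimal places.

m_A − m_B ≈ 0.29

Pogson: Δm = −2.5 log₁₀(ratio) = −2.5 log₁₀(1.31) = −2.5 × 0.1173 = -0.293
Star B is brighter so has the smaller magnitude: m_A − m_B is positive.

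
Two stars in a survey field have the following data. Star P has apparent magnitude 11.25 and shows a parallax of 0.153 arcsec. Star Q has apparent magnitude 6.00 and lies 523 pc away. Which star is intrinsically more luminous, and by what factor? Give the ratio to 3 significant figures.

Star P: d = 1/p = 1/0.153″ = 6.536 pc
Star P: M = m − 5 log₁₀ d + 5 = 11.25 − 5·0.8153 + 5 = 12.173
Star Q: M = m − 5 log₁₀ d + 5 = 6.00 − 5·2.7185 + 5 = -2.593
ΔM = M_P − M_Q = 12.173 − (-2.593) = 14.766; smaller M is more luminous → Star Q.
L ratio = 10^(0.4 |ΔM|) = 10^5.906 = 806100

Star Q is more luminous, by a factor of 806000.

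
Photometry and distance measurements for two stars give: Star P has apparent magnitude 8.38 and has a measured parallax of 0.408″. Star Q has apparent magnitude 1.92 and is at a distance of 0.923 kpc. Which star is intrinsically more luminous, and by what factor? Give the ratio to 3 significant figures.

Star P: d = 1/p = 1/0.408″ = 2.451 pc
Star P: M = m − 5 log₁₀ d + 5 = 8.38 − 5·0.3893 + 5 = 11.433
Star Q: d = 0.923 kpc = 923.0 pc
Star Q: M = m − 5 log₁₀ d + 5 = 1.92 − 5·2.9652 + 5 = -7.906
ΔM = M_P − M_Q = 11.433 − (-7.906) = 19.339; smaller M is more luminous → Star Q.
L ratio = 10^(0.4 |ΔM|) = 10^7.736 = 5.442×10^7

Star Q is more luminous, by a factor of 5.44×10^7.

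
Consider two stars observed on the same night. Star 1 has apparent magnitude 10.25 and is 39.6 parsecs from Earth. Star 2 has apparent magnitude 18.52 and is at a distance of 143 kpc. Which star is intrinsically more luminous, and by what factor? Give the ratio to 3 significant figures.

Star 1: M = m − 5 log₁₀ d + 5 = 10.25 − 5·1.5977 + 5 = 7.262
Star 2: d = 143 kpc = 143000 pc
Star 2: M = m − 5 log₁₀ d + 5 = 18.52 − 5·5.1553 + 5 = -2.257
ΔM = M_1 − M_2 = 7.262 − (-2.257) = 9.518; smaller M is more luminous → Star 2.
L ratio = 10^(0.4 |ΔM|) = 10^3.807 = 6416

Star 2 is more luminous, by a factor of 6420.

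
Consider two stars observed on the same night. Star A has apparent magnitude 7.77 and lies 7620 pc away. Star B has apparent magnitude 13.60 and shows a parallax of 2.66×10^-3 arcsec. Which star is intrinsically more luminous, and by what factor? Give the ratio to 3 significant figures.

Star A: M = m − 5 log₁₀ d + 5 = 7.77 − 5·3.8820 + 5 = -6.640
Star B: d = 1/p = 1/2.66×10^-3″ = 375.9 pc
Star B: M = m − 5 log₁₀ d + 5 = 13.60 − 5·2.5751 + 5 = 5.724
ΔM = M_A − M_B = -6.640 − (5.724) = -12.364; smaller M is more luminous → Star A.
L ratio = 10^(0.4 |ΔM|) = 10^4.946 = 88240

Star A is more luminous, by a factor of 88200.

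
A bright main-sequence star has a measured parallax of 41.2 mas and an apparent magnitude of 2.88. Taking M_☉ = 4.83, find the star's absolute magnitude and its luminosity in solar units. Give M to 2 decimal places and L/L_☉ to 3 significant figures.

M ≈ 0.95; L/L_☉ ≈ 35.5

d = 1/p = 1000/41.2 mas = 24.27 pc
M = m − 5 log₁₀ d + 5 = 2.88 − 5·1.3851 + 5 = 0.954
M − M_☉ = 0.954 − 4.83 = -3.876
L/L_☉ = 10^(−0.4 × -3.876) = 35.50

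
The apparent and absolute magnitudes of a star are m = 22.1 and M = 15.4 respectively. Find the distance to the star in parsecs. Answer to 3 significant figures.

d ≈ 219 pc

Distance modulus: m − M = 22.1 − (15.4) = 6.700
m − M = 5 log₁₀ d − 5
log₁₀ d = (m − M)/5 + 1 = 2.3400
d = 10^2.3400 = 218.8 pc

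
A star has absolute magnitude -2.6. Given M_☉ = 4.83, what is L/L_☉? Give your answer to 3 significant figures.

M − M_☉ = -2.6 − 4.83 = -7.430
L/L_☉ = 10^(−0.4 (M − M_☉)) = 10^2.972 = 937.6

L/L_☉ ≈ 938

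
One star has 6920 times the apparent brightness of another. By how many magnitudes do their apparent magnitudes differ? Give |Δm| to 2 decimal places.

Pogson: Δm = −2.5 log₁₀(ratio) = −2.5 log₁₀(6920) = −2.5 × 3.8401 = -9.600

|Δm| ≈ 9.60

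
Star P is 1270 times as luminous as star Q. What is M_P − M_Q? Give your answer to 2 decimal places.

Pogson: ΔM = −2.5 log₁₀(ratio) = −2.5 log₁₀(1270) = −2.5 × 3.1038 = -7.760
Star P is brighter, so it has the smaller magnitude: the difference is negative.

M_P − M_Q ≈ -7.76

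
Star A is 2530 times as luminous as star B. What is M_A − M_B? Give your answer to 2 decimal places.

Pogson: ΔM = −2.5 log₁₀(ratio) = −2.5 log₁₀(2530) = −2.5 × 3.4031 = -8.508
Star A is brighter, so it has the smaller magnitude: the difference is negative.

M_A − M_B ≈ -8.51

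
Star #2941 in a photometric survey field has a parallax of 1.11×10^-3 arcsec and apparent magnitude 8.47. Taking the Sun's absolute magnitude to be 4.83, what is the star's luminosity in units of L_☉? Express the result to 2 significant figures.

L/L_☉ ≈ 280

d = 1/p = 1/1.11×10^-3″ = 900.9 pc
M = m − 5 log₁₀ d + 5 = 8.47 − 5·2.9547 + 5 = -1.303
M − M_☉ = -1.303 − 4.83 = -6.133
L/L_☉ = 10^(−0.4 × -6.133) = 284.0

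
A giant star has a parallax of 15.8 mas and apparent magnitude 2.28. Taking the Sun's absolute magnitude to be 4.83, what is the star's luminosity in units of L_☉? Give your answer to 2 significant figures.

L/L_☉ ≈ 420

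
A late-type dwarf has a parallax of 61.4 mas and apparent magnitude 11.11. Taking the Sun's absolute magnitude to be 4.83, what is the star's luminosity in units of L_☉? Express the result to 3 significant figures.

d = 1/p = 1000/61.4 mas = 16.29 pc
M = m − 5 log₁₀ d + 5 = 11.11 − 5·1.2118 + 5 = 10.051
M − M_☉ = 10.051 − 4.83 = 5.221
L/L_☉ = 10^(−0.4 × 5.221) = 8.159×10^-3

L/L_☉ ≈ 8.16×10^-3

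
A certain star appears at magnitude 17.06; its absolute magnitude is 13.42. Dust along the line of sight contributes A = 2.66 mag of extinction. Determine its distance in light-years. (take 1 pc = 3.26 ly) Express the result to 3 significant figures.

d ≈ 51.2 ly

m − M = 5 log₁₀(d/10 pc) + A  ⇒  17.06 − (13.42) − 2.66 = 5 log₁₀(d/10)
0.980 = 5 log₁₀(d/10)
log₁₀ d = (m − M − A)/5 + 1 = 1.1960
d = 10^1.1960 = 15.70 pc
= 51.19 ly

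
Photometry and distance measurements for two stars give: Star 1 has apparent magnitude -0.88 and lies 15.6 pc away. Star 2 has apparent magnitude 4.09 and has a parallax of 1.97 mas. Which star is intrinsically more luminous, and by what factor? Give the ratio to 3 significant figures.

Star 2 is more luminous, by a factor of 10.9.

Star 1: M = m − 5 log₁₀ d + 5 = -0.88 − 5·1.1931 + 5 = -1.846
Star 2: p = 1.97 mas = 1.97×10^-3″ → d = 1/p = 507.6 pc
Star 2: M = m − 5 log₁₀ d + 5 = 4.09 − 5·2.7055 + 5 = -4.438
ΔM = M_1 − M_2 = -1.846 − (-4.438) = 2.592; smaller M is more luminous → Star 2.
L ratio = 10^(0.4 |ΔM|) = 10^1.037 = 10.88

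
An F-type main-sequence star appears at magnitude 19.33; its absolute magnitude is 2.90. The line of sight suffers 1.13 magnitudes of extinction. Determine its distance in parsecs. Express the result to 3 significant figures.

d ≈ 11500 pc

m − M = 5 log₁₀(d/10 pc) + A  ⇒  19.33 − (2.90) − 1.13 = 5 log₁₀(d/10)
15.300 = 5 log₁₀(d/10)
log₁₀ d = (m − M − A)/5 + 1 = 4.0600
d = 10^4.0600 = 11480 pc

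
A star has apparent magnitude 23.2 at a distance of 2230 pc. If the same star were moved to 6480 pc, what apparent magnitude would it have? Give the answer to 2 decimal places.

Flux ∝ 1/d², so Δm = 5 log₁₀(d₂/d₁) = 5 log₁₀(6480/2230) = 2.316
m₂ = m₁ + Δm = 23.2 + (2.316) = 25.516

m ≈ 25.52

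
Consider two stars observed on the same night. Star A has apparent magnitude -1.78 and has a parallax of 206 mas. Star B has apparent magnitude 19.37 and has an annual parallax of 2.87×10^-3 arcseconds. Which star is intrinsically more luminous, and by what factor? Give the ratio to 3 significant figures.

Star A: p = 206 mas = 0.206″ → d = 1/p = 4.854 pc
Star A: M = m − 5 log₁₀ d + 5 = -1.78 − 5·0.6861 + 5 = -0.211
Star B: d = 1/p = 1/2.87×10^-3″ = 348.4 pc
Star B: M = m − 5 log₁₀ d + 5 = 19.37 − 5·2.5421 + 5 = 11.659
ΔM = M_A − M_B = -0.211 − (11.659) = -11.870; smaller M is more luminous → Star A.
L ratio = 10^(0.4 |ΔM|) = 10^4.748 = 55980

Star A is more luminous, by a factor of 56000.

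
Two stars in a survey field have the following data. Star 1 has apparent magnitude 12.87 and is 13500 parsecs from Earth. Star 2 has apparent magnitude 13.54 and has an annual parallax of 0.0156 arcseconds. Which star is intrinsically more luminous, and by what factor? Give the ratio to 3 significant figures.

Star 1 is more luminous, by a factor of 82200.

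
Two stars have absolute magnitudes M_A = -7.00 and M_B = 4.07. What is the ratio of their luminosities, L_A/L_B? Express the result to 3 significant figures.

ΔM = M_A − M_B = -11.07
L_A/L_B = 10^(−0.4 ΔM) = 10^4.428 = 26790

L_A/L_B ≈ 26800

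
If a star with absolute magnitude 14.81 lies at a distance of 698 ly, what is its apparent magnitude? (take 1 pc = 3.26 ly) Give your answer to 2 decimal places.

m ≈ 21.46

d = 698 ly / 3.26 = 214.1 pc
m = M + 5 log₁₀ d − 5 = 14.81 + 5·2.3306 − 5 = 21.463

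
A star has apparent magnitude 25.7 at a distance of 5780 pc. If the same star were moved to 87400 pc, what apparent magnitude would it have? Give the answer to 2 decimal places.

m ≈ 31.60

Flux ∝ 1/d², so Δm = 5 log₁₀(d₂/d₁) = 5 log₁₀(87400/5780) = 5.898
m₂ = m₁ + Δm = 25.7 + (5.898) = 31.598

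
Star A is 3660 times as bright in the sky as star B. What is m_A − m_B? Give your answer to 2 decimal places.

Pogson: Δm = −2.5 log₁₀(ratio) = −2.5 log₁₀(3660) = −2.5 × 3.5635 = -8.909
Star A is brighter, so it has the smaller magnitude: the difference is negative.

m_A − m_B ≈ -8.91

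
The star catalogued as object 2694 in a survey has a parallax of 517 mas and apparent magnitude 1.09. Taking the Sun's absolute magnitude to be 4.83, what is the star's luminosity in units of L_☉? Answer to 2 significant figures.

d = 1/p = 1000/517 mas = 1.934 pc
M = m − 5 log₁₀ d + 5 = 1.09 − 5·0.2865 + 5 = 4.657
M − M_☉ = 4.657 − 4.83 = -0.173
L/L_☉ = 10^(−0.4 × -0.173) = 1.172

L/L_☉ ≈ 1.2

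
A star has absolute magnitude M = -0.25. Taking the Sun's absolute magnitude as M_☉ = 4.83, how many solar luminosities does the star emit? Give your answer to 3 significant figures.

L/L_☉ ≈ 108

M − M_☉ = -0.25 − 4.83 = -5.080
L/L_☉ = 10^(−0.4 (M − M_☉)) = 10^2.032 = 107.6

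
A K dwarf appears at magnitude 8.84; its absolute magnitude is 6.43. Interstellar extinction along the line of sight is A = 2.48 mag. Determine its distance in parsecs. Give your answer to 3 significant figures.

d ≈ 9.68 pc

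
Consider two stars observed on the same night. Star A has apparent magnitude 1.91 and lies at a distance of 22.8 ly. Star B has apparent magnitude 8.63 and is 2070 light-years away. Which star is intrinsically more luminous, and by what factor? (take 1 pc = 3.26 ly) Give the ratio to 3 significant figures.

Star A: d = 22.8 ly / 3.26 = 6.994 pc
Star A: M = m − 5 log₁₀ d + 5 = 1.91 − 5·0.8447 + 5 = 2.686
Star B: d = 2070 ly / 3.26 = 635.0 pc
Star B: M = m − 5 log₁₀ d + 5 = 8.63 − 5·2.8028 + 5 = -0.384
ΔM = M_A − M_B = 2.686 − (-0.384) = 3.070; smaller M is more luminous → Star B.
L ratio = 10^(0.4 |ΔM|) = 10^1.228 = 16.91

Star B is more luminous, by a factor of 16.9.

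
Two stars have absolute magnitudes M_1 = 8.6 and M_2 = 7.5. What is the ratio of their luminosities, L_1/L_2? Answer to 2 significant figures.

ΔM = M_1 − M_2 = 1.1
L_1/L_2 = 10^(−0.4 ΔM) = 10^-0.440 = 0.3631

L_1/L_2 ≈ 0.36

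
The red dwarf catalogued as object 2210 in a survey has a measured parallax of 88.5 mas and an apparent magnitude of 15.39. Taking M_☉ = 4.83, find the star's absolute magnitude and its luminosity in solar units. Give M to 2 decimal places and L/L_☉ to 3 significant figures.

M ≈ 15.12; L/L_☉ ≈ 7.62×10^-5

d = 1/p = 1000/88.5 mas = 11.30 pc
M = m − 5 log₁₀ d + 5 = 15.39 − 5·1.0531 + 5 = 15.125
M − M_☉ = 15.125 − 4.83 = 10.295
L/L_☉ = 10^(−0.4 × 10.295) = 7.623×10^-5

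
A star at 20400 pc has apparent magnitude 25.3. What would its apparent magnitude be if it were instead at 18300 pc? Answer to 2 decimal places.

m ≈ 25.06

Flux ∝ 1/d², so Δm = 5 log₁₀(d₂/d₁) = 5 log₁₀(18300/20400) = -0.236
m₂ = m₁ + Δm = 25.3 + (-0.236) = 25.064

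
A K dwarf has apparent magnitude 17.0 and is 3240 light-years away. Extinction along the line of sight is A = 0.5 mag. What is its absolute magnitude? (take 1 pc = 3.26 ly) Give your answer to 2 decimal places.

d = 3240 ly / 3.26 = 993.9 pc
5 log₁₀(d/10 pc) = 5 log₁₀(993.9) − 5 = 9.987
M = m − 5 log₁₀(d/10) − A = 17.0 − 9.987 − 0.5 = 6.513

M ≈ 6.51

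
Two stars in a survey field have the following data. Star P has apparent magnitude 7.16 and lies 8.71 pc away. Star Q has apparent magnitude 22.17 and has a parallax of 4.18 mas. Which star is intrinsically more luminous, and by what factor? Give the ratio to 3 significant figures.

Star P is more luminous, by a factor of 1340.

Star P: M = m − 5 log₁₀ d + 5 = 7.16 − 5·0.9400 + 5 = 7.460
Star Q: p = 4.18 mas = 4.18×10^-3″ → d = 1/p = 239.2 pc
Star Q: M = m − 5 log₁₀ d + 5 = 22.17 − 5·2.3788 + 5 = 15.276
ΔM = M_P − M_Q = 7.460 − (15.276) = -7.816; smaller M is more luminous → Star P.
L ratio = 10^(0.4 |ΔM|) = 10^3.126 = 1338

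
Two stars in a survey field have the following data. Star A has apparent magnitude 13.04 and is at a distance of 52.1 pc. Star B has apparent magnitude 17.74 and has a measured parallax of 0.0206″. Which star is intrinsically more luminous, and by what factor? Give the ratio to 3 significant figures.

Star A is more luminous, by a factor of 87.4.

Star A: M = m − 5 log₁₀ d + 5 = 13.04 − 5·1.7168 + 5 = 9.456
Star B: d = 1/p = 1/0.0206″ = 48.54 pc
Star B: M = m − 5 log₁₀ d + 5 = 17.74 − 5·1.6861 + 5 = 14.309
ΔM = M_A − M_B = 9.456 − (14.309) = -4.854; smaller M is more luminous → Star A.
L ratio = 10^(0.4 |ΔM|) = 10^1.941 = 87.38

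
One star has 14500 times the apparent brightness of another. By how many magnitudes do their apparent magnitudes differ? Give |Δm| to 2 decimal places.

|Δm| ≈ 10.40

Pogson: Δm = −2.5 log₁₀(ratio) = −2.5 log₁₀(14500) = −2.5 × 4.1614 = -10.403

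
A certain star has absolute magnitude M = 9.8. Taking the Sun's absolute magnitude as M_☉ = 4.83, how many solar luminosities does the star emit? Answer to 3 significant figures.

L/L_☉ ≈ 0.0103

M − M_☉ = 9.8 − 4.83 = 4.970
L/L_☉ = 10^(−0.4 (M − M_☉)) = 10^-1.988 = 0.01028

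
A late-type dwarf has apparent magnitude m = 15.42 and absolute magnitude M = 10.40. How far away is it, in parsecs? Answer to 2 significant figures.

Distance modulus: m − M = 15.42 − (10.40) = 5.020
m − M = 5 log₁₀ d − 5
log₁₀ d = (m − M)/5 + 1 = 2.0040
d = 10^2.0040 = 100.9 pc

d ≈ 100 pc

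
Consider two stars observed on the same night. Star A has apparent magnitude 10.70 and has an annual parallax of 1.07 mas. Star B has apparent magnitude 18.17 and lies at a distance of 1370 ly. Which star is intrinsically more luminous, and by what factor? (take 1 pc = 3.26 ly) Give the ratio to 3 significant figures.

Star A is more luminous, by a factor of 4810.

Star A: p = 1.07 mas = 1.07×10^-3″ → d = 1/p = 934.6 pc
Star A: M = m − 5 log₁₀ d + 5 = 10.70 − 5·2.9706 + 5 = 0.847
Star B: d = 1370 ly / 3.26 = 420.2 pc
Star B: M = m − 5 log₁₀ d + 5 = 18.17 − 5·2.6235 + 5 = 10.052
ΔM = M_A − M_B = 0.847 − (10.052) = -9.206; smaller M is more luminous → Star A.
L ratio = 10^(0.4 |ΔM|) = 10^3.682 = 4811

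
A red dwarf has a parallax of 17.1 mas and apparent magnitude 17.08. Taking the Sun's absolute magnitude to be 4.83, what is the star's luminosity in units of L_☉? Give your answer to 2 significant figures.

L/L_☉ ≈ 4.3×10^-4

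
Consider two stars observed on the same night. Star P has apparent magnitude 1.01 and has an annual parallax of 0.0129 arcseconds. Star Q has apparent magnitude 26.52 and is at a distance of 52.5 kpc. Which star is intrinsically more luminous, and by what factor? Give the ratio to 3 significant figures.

Star P: d = 1/p = 1/0.0129″ = 77.52 pc
Star P: M = m − 5 log₁₀ d + 5 = 1.01 − 5·1.8894 + 5 = -3.437
Star Q: d = 52.5 kpc = 52500 pc
Star Q: M = m − 5 log₁₀ d + 5 = 26.52 − 5·4.7202 + 5 = 7.919
ΔM = M_P − M_Q = -3.437 − (7.919) = -11.356; smaller M is more luminous → Star P.
L ratio = 10^(0.4 |ΔM|) = 10^4.543 = 34870

Star P is more luminous, by a factor of 34900.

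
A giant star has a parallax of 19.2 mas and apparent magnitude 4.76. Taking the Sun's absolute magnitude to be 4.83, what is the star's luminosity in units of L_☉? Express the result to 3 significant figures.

L/L_☉ ≈ 28.9

d = 1/p = 1000/19.2 mas = 52.08 pc
M = m − 5 log₁₀ d + 5 = 4.76 − 5·1.7167 + 5 = 1.177
M − M_☉ = 1.177 − 4.83 = -3.653
L/L_☉ = 10^(−0.4 × -3.653) = 28.93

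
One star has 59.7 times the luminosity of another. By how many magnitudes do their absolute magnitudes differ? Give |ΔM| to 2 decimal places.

|ΔM| ≈ 4.44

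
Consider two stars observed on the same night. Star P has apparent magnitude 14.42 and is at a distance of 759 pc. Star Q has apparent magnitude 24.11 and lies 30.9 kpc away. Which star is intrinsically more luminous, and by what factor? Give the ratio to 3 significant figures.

Star P: M = m − 5 log₁₀ d + 5 = 14.42 − 5·2.8802 + 5 = 5.019
Star Q: d = 30.9 kpc = 30900 pc
Star Q: M = m − 5 log₁₀ d + 5 = 24.11 − 5·4.4900 + 5 = 6.660
ΔM = M_P − M_Q = 5.019 − (6.660) = -1.641; smaller M is more luminous → Star P.
L ratio = 10^(0.4 |ΔM|) = 10^0.657 = 4.535

Star P is more luminous, by a factor of 4.53.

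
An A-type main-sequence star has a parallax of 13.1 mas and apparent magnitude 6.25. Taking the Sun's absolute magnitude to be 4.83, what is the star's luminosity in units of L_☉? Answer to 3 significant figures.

L/L_☉ ≈ 15.8

d = 1/p = 1000/13.1 mas = 76.34 pc
M = m − 5 log₁₀ d + 5 = 6.25 − 5·1.8827 + 5 = 1.836
M − M_☉ = 1.836 − 4.83 = -2.994
L/L_☉ = 10^(−0.4 × -2.994) = 15.76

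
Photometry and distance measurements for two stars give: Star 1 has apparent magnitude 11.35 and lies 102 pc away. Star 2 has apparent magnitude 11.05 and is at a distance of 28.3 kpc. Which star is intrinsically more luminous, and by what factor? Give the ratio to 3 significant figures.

Star 1: M = m − 5 log₁₀ d + 5 = 11.35 − 5·2.0086 + 5 = 6.307
Star 2: d = 28.3 kpc = 28300 pc
Star 2: M = m − 5 log₁₀ d + 5 = 11.05 − 5·4.4518 + 5 = -6.209
ΔM = M_1 − M_2 = 6.307 − (-6.209) = 12.516; smaller M is more luminous → Star 2.
L ratio = 10^(0.4 |ΔM|) = 10^5.006 = 101500

Star 2 is more luminous, by a factor of 101000.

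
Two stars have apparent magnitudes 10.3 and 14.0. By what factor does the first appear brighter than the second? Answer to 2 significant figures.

Δm = 10.3 − (14.0) = -3.7
Flux ratio = 10^(−0.4 Δm) = 10^(−0.4 × -3.7) = 10^1.480 = 30.20

30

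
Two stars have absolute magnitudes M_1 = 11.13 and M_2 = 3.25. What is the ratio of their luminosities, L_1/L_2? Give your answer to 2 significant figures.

L_1/L_2 ≈ 7.0×10^-4

ΔM = M_1 − M_2 = 7.88
L_1/L_2 = 10^(−0.4 ΔM) = 10^-3.152 = 7.047×10^-4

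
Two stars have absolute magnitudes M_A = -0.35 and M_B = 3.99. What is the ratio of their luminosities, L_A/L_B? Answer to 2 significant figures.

L_A/L_B ≈ 54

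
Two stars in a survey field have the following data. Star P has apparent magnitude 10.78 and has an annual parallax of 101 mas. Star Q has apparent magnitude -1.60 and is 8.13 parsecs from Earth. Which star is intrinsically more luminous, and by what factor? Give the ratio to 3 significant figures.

Star P: p = 101 mas = 0.101″ → d = 1/p = 9.901 pc
Star P: M = m − 5 log₁₀ d + 5 = 10.78 − 5·0.9957 + 5 = 10.802
Star Q: M = m − 5 log₁₀ d + 5 = -1.60 − 5·0.9101 + 5 = -1.150
ΔM = M_P − M_Q = 10.802 − (-1.150) = 11.952; smaller M is more luminous → Star Q.
L ratio = 10^(0.4 |ΔM|) = 10^4.781 = 60370

Star Q is more luminous, by a factor of 60400.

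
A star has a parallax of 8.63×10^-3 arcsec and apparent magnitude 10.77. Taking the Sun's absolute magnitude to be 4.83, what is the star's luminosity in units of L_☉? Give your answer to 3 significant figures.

L/L_☉ ≈ 0.565

d = 1/p = 1/8.63×10^-3″ = 115.9 pc
M = m − 5 log₁₀ d + 5 = 10.77 − 5·2.0640 + 5 = 5.450
M − M_☉ = 5.450 − 4.83 = 0.620
L/L_☉ = 10^(−0.4 × 0.620) = 0.5649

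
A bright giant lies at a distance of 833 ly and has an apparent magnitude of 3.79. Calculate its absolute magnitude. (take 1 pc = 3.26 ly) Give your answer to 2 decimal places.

d = 833 ly / 3.26 = 255.5 pc
5 log₁₀(d/10 pc) = 5 log₁₀(255.5) − 5 = 7.037
M = m − 5 log₁₀(d/10) = 3.79 − 7.037 = -3.247

M ≈ -3.25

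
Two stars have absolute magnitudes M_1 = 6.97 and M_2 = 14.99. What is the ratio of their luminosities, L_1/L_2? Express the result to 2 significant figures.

ΔM = M_1 − M_2 = -8.02
L_1/L_2 = 10^(−0.4 ΔM) = 10^3.208 = 1614

L_1/L_2 ≈ 1600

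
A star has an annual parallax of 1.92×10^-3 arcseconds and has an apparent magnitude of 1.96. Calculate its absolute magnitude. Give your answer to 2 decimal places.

d = 1/p = 1/1.92×10^-3″ = 520.8 pc
5 log₁₀(d/10 pc) = 5 log₁₀(520.8) − 5 = 8.583
M = m − 5 log₁₀(d/10) = 1.96 − 8.583 = -6.623

M ≈ -6.62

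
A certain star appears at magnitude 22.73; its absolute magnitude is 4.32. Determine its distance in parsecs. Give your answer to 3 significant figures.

d ≈ 48100 pc

μ = m − M = 18.410
m − M = 5 log₁₀ d − 5
log₁₀ d = (m − M)/5 + 1 = 4.6820
d = 10^4.6820 = 48080 pc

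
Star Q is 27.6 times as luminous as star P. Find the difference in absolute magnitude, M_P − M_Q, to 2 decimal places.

Pogson: ΔM = −2.5 log₁₀(ratio) = −2.5 log₁₀(27.6) = −2.5 × 1.4409 = -3.602
Star Q is brighter so has the smaller magnitude: M_P − M_Q is positive.

M_P − M_Q ≈ 3.60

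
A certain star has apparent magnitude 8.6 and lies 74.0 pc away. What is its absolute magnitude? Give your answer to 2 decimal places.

5 log₁₀(d/10 pc) = 5 log₁₀(74.00) − 5 = 4.346
M = m − 5 log₁₀(d/10) = 8.6 − 4.346 = 4.254

M ≈ 4.25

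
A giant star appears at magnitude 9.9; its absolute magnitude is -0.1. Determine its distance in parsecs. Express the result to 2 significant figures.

μ = m − M = 10.000
m − M = 5 log₁₀ d − 5
log₁₀ d = (m − M)/5 + 1 = 3.0000
d = 10^3.0000 = 1000 pc

d ≈ 1000 pc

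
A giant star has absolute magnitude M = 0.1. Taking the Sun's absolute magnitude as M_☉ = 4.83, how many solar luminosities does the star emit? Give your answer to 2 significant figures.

L/L_☉ ≈ 78

M − M_☉ = 0.1 − 4.83 = -4.730
L/L_☉ = 10^(−0.4 (M − M_☉)) = 10^1.892 = 77.98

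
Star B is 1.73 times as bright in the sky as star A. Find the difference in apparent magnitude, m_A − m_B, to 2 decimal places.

m_A − m_B ≈ 0.60

Pogson: Δm = −2.5 log₁₀(ratio) = −2.5 log₁₀(1.73) = −2.5 × 0.2380 = -0.595
Star B is brighter so has the smaller magnitude: m_A − m_B is positive.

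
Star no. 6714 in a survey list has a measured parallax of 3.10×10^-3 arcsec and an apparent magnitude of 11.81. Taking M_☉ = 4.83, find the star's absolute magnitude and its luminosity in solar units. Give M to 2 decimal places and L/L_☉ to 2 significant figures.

d = 1/p = 1/3.10×10^-3″ = 322.6 pc
M = m − 5 log₁₀ d + 5 = 11.81 − 5·2.5086 + 5 = 4.267
M − M_☉ = 4.267 − 4.83 = -0.563
L/L_☉ = 10^(−0.4 × -0.563) = 1.680

M ≈ 4.27; L/L_☉ ≈ 1.7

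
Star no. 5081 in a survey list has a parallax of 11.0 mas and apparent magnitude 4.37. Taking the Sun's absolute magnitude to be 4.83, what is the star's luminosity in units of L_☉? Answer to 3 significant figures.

L/L_☉ ≈ 126

d = 1/p = 1000/11.0 mas = 90.91 pc
M = m − 5 log₁₀ d + 5 = 4.37 − 5·1.9586 + 5 = -0.423
M − M_☉ = -0.423 − 4.83 = -5.253
L/L_☉ = 10^(−0.4 × -5.253) = 126.2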